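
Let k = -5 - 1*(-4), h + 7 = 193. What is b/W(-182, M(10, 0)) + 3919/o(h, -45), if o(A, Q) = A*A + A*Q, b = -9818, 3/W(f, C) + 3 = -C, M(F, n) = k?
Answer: 171661831/26226 ≈ 6545.5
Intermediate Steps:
h = 186 (h = -7 + 193 = 186)
k = -1 (k = -5 + 4 = -1)
M(F, n) = -1
W(f, C) = 3/(-3 - C)
o(A, Q) = A**2 + A*Q
b/W(-182, M(10, 0)) + 3919/o(h, -45) = -9818/((-3/(3 - 1))) + 3919/((186*(186 - 45))) = -9818/((-3/2)) + 3919/((186*141)) = -9818/((-3*1/2)) + 3919/26226 = -9818/(-3/2) + 3919*(1/26226) = -9818*(-2/3) + 3919/26226 = 19636/3 + 3919/26226 = 171661831/26226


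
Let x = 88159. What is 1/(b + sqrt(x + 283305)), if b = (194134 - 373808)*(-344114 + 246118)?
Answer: 2200916663/38752273259768398119 - sqrt(92866)/155009093039073592476 ≈ 5.6795e-11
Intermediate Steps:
b = 17607333304 (b = -179674*(-97996) = 17607333304)
1/(b + sqrt(x + 283305)) = 1/(17607333304 + sqrt(88159 + 283305)) = 1/(17607333304 + sqrt(371464)) = 1/(17607333304 + 2*sqrt(92866))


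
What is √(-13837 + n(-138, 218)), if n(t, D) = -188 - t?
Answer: 3*I*√1543 ≈ 117.84*I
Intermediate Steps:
√(-13837 + n(-138, 218)) = √(-13837 + (-188 - 1*(-138))) = √(-13837 + (-188 + 138)) = √(-13837 - 50) = √(-13887) = 3*I*√1543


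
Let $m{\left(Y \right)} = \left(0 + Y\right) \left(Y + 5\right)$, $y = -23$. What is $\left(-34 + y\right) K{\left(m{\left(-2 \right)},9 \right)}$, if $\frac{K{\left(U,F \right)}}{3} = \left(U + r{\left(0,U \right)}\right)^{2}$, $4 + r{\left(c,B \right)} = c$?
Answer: $-17100$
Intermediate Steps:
$r{\left(c,B \right)} = -4 + c$
$m{\left(Y \right)} = Y \left(5 + Y\right)$
$K{\left(U,F \right)} = 3 \left(-4 + U\right)^{2}$ ($K{\left(U,F \right)} = 3 \left(U + \left(-4 + 0\right)\right)^{2} = 3 \left(U - 4\right)^{2} = 3 \left(-4 + U\right)^{2}$)
$\left(-34 + y\right) K{\left(m{\left(-2 \right)},9 \right)} = \left(-34 - 23\right) 3 \left(-4 - 2 \left(5 - 2\right)\right)^{2} = - 57 \cdot 3 \left(-4 - 6\right)^{2} = - 57 \cdot 3 \left(-10\right)^{2} = - 57 \cdot 3 \cdot 100 = \left(-57\right) 300 = -17100$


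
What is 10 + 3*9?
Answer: 37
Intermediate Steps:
10 + 3*9 = 10 + 27 = 37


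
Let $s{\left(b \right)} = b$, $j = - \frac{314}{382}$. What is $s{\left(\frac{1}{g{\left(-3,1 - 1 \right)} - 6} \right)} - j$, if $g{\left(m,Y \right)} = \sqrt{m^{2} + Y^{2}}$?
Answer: $\frac{280}{573} \approx 0.48866$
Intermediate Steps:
$g{\left(m,Y \right)} = \sqrt{Y^{2} + m^{2}}$
$j = - \frac{157}{191}$ ($j = \left(-314\right) \frac{1}{382} = - \frac{157}{191} \approx -0.82199$)
$s{\left(\frac{1}{g{\left(-3,1 - 1 \right)} - 6} \right)} - j = \frac{1}{\sqrt{\left(1 - 1\right)^{2} + \left(-3\right)^{2}} - 6} - - \frac{157}{191} = \frac{1}{\sqrt{0^{2} + 9} - 6} + \frac{157}{191} = \frac{1}{\sqrt{0 + 9} - 6} + \frac{157}{191} = \frac{1}{\sqrt{9} - 6} + \frac{157}{191} = \frac{1}{3 - 6} + \frac{157}{191} = \frac{1}{-3} + \frac{157}{191} = - \frac{1}{3} + \frac{157}{191} = \frac{280}{573}$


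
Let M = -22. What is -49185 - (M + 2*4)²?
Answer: -49381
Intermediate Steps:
-49185 - (M + 2*4)² = -49185 - (-22 + 2*4)² = -49185 - (-22 + 8)² = -49185 - 1*(-14)² = -49185 - 1*196 = -49185 - 196 = -49381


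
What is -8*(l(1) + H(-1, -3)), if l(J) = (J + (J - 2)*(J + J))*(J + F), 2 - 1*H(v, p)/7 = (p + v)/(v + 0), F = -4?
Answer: 88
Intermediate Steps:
H(v, p) = 14 - 7*(p + v)/v (H(v, p) = 14 - 7*(p + v)/(v + 0) = 14 - 7*(p + v)/v)
l(J) = (-4 + J)*(J + 2*J*(-2 + J)) (l(J) = (J + (J - 2)*(J + J))*(J - 4) = (J + (-2 + J)*(2*J))*(-4 + J) = (J + 2*J*(-2 + J))*(-4 + J) = (-4 + J)*(J + 2*J*(-2 + J)))
-8*(l(1) + H(-1, -3)) = -8*(1*(12 - 11*1 + 2*1²) + (7 - 7*(-3)/(-1))) = -8*(1*(12 - 11 + 2*1) + (7 - 7*(-3)*(-1))) = -8*(1*(12 - 11 + 2) + (7 - 21)) = -8*(1*3 - 14) = -8*(3 - 14) = -8*(-11) = 88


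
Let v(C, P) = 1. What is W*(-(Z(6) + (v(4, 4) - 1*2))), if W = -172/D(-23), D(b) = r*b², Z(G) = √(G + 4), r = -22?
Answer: 86/5819 - 86*√10/5819 ≈ -0.031957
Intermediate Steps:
Z(G) = √(4 + G)
D(b) = -22*b²
W = 86/5819 (W = -172/((-22*(-23)²)) = -172/((-22*529)) = -172/(-11638) = -172*(-1/11638) = 86/5819 ≈ 0.014779)
W*(-(Z(6) + (v(4, 4) - 1*2))) = 86*(-(√(4 + 6) + (1 - 1*2)))/5819 = 86*(-(√10 + (1 - 2)))/5819 = 86*(-(√10 - 1))/5819 = 86*(-(-1 + √10))/5819 = 86*(1 - √10)/5819 = 86/5819 - 86*√10/5819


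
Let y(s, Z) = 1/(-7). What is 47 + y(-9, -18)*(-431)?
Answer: 760/7 ≈ 108.57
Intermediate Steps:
y(s, Z) = -⅐
47 + y(-9, -18)*(-431) = 47 - ⅐*(-431) = 47 + 431/7 = 760/7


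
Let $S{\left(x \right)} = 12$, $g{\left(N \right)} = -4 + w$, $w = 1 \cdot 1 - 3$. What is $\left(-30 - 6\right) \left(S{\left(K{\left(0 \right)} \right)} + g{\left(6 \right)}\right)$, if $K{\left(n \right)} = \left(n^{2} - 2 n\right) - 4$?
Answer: $-216$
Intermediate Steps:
$w = -2$ ($w = 1 - 3 = -2$)
$g{\left(N \right)} = -6$ ($g{\left(N \right)} = -4 - 2 = -6$)
$K{\left(n \right)} = -4 + n^{2} - 2 n$
$\left(-30 - 6\right) \left(S{\left(K{\left(0 \right)} \right)} + g{\left(6 \right)}\right) = \left(-30 - 6\right) \left(12 - 6\right) = \left(-36\right) 6 = -216$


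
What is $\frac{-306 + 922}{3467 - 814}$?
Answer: $\frac{88}{379} \approx 0.23219$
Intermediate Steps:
$\frac{-306 + 922}{3467 - 814} = \frac{616}{2653} = 616 \cdot \frac{1}{2653} = \frac{88}{379}$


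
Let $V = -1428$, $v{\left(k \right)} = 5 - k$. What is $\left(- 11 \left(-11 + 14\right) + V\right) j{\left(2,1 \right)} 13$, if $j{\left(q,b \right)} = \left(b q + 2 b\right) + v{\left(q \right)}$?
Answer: $-132951$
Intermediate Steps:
$j{\left(q,b \right)} = 5 - q + 2 b + b q$ ($j{\left(q,b \right)} = \left(b q + 2 b\right) - \left(-5 + q\right) = \left(2 b + b q\right) - \left(-5 + q\right) = 5 - q + 2 b + b q$)
$\left(- 11 \left(-11 + 14\right) + V\right) j{\left(2,1 \right)} 13 = \left(- 11 \left(-11 + 14\right) - 1428\right) \left(5 - 2 + 2 \cdot 1 + 1 \cdot 2\right) 13 = \left(\left(-11\right) 3 - 1428\right) \left(5 - 2 + 2 + 2\right) 13 = \left(-33 - 1428\right) 7 \cdot 13 = \left(-1461\right) 91 = -132951$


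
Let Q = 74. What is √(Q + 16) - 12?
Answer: -12 + 3*√10 ≈ -2.5132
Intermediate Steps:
√(Q + 16) - 12 = √(74 + 16) - 12 = √90 - 12 = 3*√10 - 12 = -12 + 3*√10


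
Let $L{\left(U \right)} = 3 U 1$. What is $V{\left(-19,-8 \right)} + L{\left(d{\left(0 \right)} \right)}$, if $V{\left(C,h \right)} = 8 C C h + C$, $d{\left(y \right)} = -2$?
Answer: $-23129$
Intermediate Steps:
$L{\left(U \right)} = 3 U$
$V{\left(C,h \right)} = C + 8 h C^{2}$ ($V{\left(C,h \right)} = 8 C^{2} h + C = 8 h C^{2} + C = C + 8 h C^{2}$)
$V{\left(-19,-8 \right)} + L{\left(d{\left(0 \right)} \right)} = - 19 \left(1 + 8 \left(-19\right) \left(-8\right)\right) + 3 \left(-2\right) = - 19 \left(1 + 1216\right) - 6 = \left(-19\right) 1217 - 6 = -23123 - 6 = -23129$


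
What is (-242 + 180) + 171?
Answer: 109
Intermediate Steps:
(-242 + 180) + 171 = -62 + 171 = 109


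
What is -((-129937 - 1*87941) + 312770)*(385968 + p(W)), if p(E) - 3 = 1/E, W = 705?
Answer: -25821019987952/705 ≈ -3.6626e+10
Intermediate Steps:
p(E) = 3 + 1/E
-((-129937 - 1*87941) + 312770)*(385968 + p(W)) = -((-129937 - 1*87941) + 312770)*(385968 + (3 + 1/705)) = -((-129937 - 87941) + 312770)*(385968 + (3 + 1/705)) = -(-217878 + 312770)*(385968 + 2116/705) = -94892*272109556/705 = -1*25821019987952/705 = -25821019987952/705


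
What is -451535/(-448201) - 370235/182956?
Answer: -83328659775/82001062156 ≈ -1.0162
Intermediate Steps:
-451535/(-448201) - 370235/182956 = -451535*(-1/448201) - 370235*1/182956 = 451535/448201 - 370235/182956 = -83328659775/82001062156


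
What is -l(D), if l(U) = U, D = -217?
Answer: 217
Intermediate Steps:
-l(D) = -1*(-217) = 217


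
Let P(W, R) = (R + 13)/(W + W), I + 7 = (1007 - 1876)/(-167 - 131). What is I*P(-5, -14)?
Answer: -1217/2980 ≈ -0.40839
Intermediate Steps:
I = -1217/298 (I = -7 + (1007 - 1876)/(-167 - 131) = -7 - 869/(-298) = -7 - 869*(-1/298) = -7 + 869/298 = -1217/298 ≈ -4.0839)
P(W, R) = (13 + R)/(2*W) (P(W, R) = (13 + R)/((2*W)) = (13 + R)*(1/(2*W)) = (13 + R)/(2*W))
I*P(-5, -14) = -1217*(13 - 14)/(596*(-5)) = -1217*(-1)*(-1)/(596*5) = -1217/298*1/10 = -1217/2980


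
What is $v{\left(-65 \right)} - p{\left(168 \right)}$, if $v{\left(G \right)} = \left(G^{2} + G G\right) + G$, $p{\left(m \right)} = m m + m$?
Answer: $-20007$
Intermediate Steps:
$p{\left(m \right)} = m + m^{2}$ ($p{\left(m \right)} = m^{2} + m = m + m^{2}$)
$v{\left(G \right)} = G + 2 G^{2}$ ($v{\left(G \right)} = \left(G^{2} + G^{2}\right) + G = 2 G^{2} + G = G + 2 G^{2}$)
$v{\left(-65 \right)} - p{\left(168 \right)} = - 65 \left(1 + 2 \left(-65\right)\right) - 168 \left(1 + 168\right) = - 65 \left(1 - 130\right) - 168 \cdot 169 = \left(-65\right) \left(-129\right) - 28392 = 8385 - 28392 = -20007$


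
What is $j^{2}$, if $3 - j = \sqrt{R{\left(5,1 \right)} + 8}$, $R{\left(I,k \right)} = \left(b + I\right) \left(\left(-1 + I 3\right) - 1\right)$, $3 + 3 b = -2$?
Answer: $\frac{\left(9 - \sqrt{462}\right)^{2}}{9} \approx 17.345$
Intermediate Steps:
$b = - \frac{5}{3}$ ($b = -1 + \frac{1}{3} \left(-2\right) = -1 - \frac{2}{3} = - \frac{5}{3} \approx -1.6667$)
$R{\left(I,k \right)} = \left(-2 + 3 I\right) \left(- \frac{5}{3} + I\right)$ ($R{\left(I,k \right)} = \left(- \frac{5}{3} + I\right) \left(\left(-1 + I 3\right) - 1\right) = \left(- \frac{5}{3} + I\right) \left(\left(-1 + 3 I\right) - 1\right) = \left(- \frac{5}{3} + I\right) \left(-2 + 3 I\right) = \left(-2 + 3 I\right) \left(- \frac{5}{3} + I\right)$)
$j = 3 - \frac{\sqrt{462}}{3}$ ($j = 3 - \sqrt{\left(\frac{10}{3} - 35 + 3 \cdot 5^{2}\right) + 8} = 3 - \sqrt{\left(\frac{10}{3} - 35 + 3 \cdot 25\right) + 8} = 3 - \sqrt{\left(\frac{10}{3} - 35 + 75\right) + 8} = 3 - \sqrt{\frac{130}{3} + 8} = 3 - \sqrt{\frac{154}{3}} = 3 - \frac{\sqrt{462}}{3} \approx -4.1647$)
$j^{2} = \left(3 - \frac{\sqrt{462}}{3}\right)^{2}$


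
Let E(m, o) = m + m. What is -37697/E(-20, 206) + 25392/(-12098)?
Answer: 9892231/10520 ≈ 940.33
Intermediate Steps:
E(m, o) = 2*m
-37697/E(-20, 206) + 25392/(-12098) = -37697/(2*(-20)) + 25392/(-12098) = -37697/(-40) + 25392*(-1/12098) = -37697*(-1/40) - 552/263 = 37697/40 - 552/263 = 9892231/10520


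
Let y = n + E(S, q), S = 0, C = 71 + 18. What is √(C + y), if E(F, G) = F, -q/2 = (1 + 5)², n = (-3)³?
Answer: √62 ≈ 7.8740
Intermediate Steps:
n = -27
C = 89
q = -72 (q = -2*(1 + 5)² = -2*6² = -2*36 = -72)
y = -27 (y = -27 + 0 = -27)
√(C + y) = √(89 - 27) = √62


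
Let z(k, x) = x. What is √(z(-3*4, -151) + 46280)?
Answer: √46129 ≈ 214.78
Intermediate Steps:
√(z(-3*4, -151) + 46280) = √(-151 + 46280) = √46129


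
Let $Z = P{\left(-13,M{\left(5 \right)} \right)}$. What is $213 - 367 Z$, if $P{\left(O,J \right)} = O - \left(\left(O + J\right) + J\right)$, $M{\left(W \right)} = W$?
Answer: $3883$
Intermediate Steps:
$P{\left(O,J \right)} = - 2 J$ ($P{\left(O,J \right)} = O - \left(\left(J + O\right) + J\right) = O - \left(O + 2 J\right) = - 2 J$)
$Z = -10$ ($Z = \left(-2\right) 5 = -10$)
$213 - 367 Z = 213 - -3670 = 213 + 3670 = 3883$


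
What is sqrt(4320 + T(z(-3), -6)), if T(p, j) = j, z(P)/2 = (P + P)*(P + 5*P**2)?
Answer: sqrt(4314) ≈ 65.681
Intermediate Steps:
z(P) = 4*P*(P + 5*P**2) (z(P) = 2*((P + P)*(P + 5*P**2)) = 2*((2*P)*(P + 5*P**2)) = 2*(2*P*(P + 5*P**2)) = 4*P*(P + 5*P**2))
sqrt(4320 + T(z(-3), -6)) = sqrt(4320 - 6) = sqrt(4314)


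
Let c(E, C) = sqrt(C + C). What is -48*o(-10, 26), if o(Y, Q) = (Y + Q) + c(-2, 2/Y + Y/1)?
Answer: -768 - 48*I*sqrt(510)/5 ≈ -768.0 - 216.8*I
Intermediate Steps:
c(E, C) = sqrt(2)*sqrt(C) (c(E, C) = sqrt(2*C) = sqrt(2)*sqrt(C))
o(Y, Q) = Q + Y + sqrt(2)*sqrt(Y + 2/Y) (o(Y, Q) = (Y + Q) + sqrt(2)*sqrt(2/Y + Y/1) = (Q + Y) + sqrt(2)*sqrt(2/Y + Y*1) = (Q + Y) + sqrt(2)*sqrt(2/Y + Y) = (Q + Y) + sqrt(2)*sqrt(Y + 2/Y) = Q + Y + sqrt(2)*sqrt(Y + 2/Y))
-48*o(-10, 26) = -48*(26 - 10 + sqrt(2*(-10) + 4/(-10))) = -48*(26 - 10 + sqrt(-20 + 4*(-1/10))) = -48*(26 - 10 + sqrt(-20 - 2/5)) = -48*(26 - 10 + sqrt(-102/5)) = -48*(26 - 10 + I*sqrt(510)/5) = -48*(16 + I*sqrt(510)/5) = -768 - 48*I*sqrt(510)/5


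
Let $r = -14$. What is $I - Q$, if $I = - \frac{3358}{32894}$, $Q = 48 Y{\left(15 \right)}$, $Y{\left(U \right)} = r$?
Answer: $\frac{11050705}{16447} \approx 671.9$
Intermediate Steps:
$Y{\left(U \right)} = -14$
$Q = -672$ ($Q = 48 \left(-14\right) = -672$)
$I = - \frac{1679}{16447}$ ($I = \left(-3358\right) \frac{1}{32894} = - \frac{1679}{16447} \approx -0.10209$)
$I - Q = - \frac{1679}{16447} - -672 = - \frac{1679}{16447} + 672 = \frac{11050705}{16447}$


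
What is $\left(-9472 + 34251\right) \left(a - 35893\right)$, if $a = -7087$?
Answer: $-1065001420$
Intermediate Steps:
$\left(-9472 + 34251\right) \left(a - 35893\right) = \left(-9472 + 34251\right) \left(-7087 - 35893\right) = 24779 \left(-42980\right) = -1065001420$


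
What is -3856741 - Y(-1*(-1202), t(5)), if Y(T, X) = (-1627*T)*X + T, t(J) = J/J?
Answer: -1902289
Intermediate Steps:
t(J) = 1
Y(T, X) = T - 1627*T*X (Y(T, X) = -1627*T*X + T = T - 1627*T*X)
-3856741 - Y(-1*(-1202), t(5)) = -3856741 - (-1*(-1202))*(1 - 1627*1) = -3856741 - 1202*(1 - 1627) = -3856741 - 1202*(-1626) = -3856741 - 1*(-1954452) = -3856741 + 1954452 = -1902289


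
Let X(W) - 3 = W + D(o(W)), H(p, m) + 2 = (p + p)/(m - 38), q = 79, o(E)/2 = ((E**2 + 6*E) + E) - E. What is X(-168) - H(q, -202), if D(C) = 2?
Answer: -19241/120 ≈ -160.34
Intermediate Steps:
o(E) = 2*E**2 + 12*E (o(E) = 2*(((E**2 + 6*E) + E) - E) = 2*((E**2 + 7*E) - E) = 2*(E**2 + 6*E) = 2*E**2 + 12*E)
H(p, m) = -2 + 2*p/(-38 + m) (H(p, m) = -2 + (p + p)/(m - 38) = -2 + (2*p)/(-38 + m) = -2 + 2*p/(-38 + m))
X(W) = 5 + W (X(W) = 3 + (W + 2) = 3 + (2 + W) = 5 + W)
X(-168) - H(q, -202) = (5 - 168) - 2*(38 + 79 - 1*(-202))/(-38 - 202) = -163 - 2*(38 + 79 + 202)/(-240) = -163 - 2*(-1)*319/240 = -163 - 1*(-319/120) = -163 + 319/120 = -19241/120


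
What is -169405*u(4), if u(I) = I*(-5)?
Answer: 3388100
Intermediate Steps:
u(I) = -5*I
-169405*u(4) = -(-847025)*4 = -169405*(-20) = 3388100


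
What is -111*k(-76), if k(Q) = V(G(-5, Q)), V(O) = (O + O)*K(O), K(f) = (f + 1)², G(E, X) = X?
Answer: 94905000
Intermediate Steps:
K(f) = (1 + f)²
V(O) = 2*O*(1 + O)² (V(O) = (O + O)*(1 + O)² = (2*O)*(1 + O)² = 2*O*(1 + O)²)
k(Q) = 2*Q*(1 + Q)²
-111*k(-76) = -222*(-76)*(1 - 76)² = -222*(-76)*(-75)² = -222*(-76)*5625 = -111*(-855000) = 94905000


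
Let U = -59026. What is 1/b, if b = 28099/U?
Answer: -59026/28099 ≈ -2.1006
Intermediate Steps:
b = -28099/59026 (b = 28099/(-59026) = 28099*(-1/59026) = -28099/59026 ≈ -0.47604)
1/b = 1/(-28099/59026) = -59026/28099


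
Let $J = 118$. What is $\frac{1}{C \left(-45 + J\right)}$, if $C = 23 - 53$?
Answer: $- \frac{1}{2190} \approx -0.00045662$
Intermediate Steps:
$C = -30$ ($C = 23 - 53 = -30$)
$\frac{1}{C \left(-45 + J\right)} = \frac{1}{\left(-30\right) \left(-45 + 118\right)} = \frac{1}{\left(-30\right) 73} = \frac{1}{-2190} = - \frac{1}{2190}$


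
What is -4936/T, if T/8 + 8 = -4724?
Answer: 617/4732 ≈ 0.13039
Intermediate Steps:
T = -37856 (T = -64 + 8*(-4724) = -64 - 37792 = -37856)
-4936/T = -4936/(-37856) = -4936*(-1/37856) = 617/4732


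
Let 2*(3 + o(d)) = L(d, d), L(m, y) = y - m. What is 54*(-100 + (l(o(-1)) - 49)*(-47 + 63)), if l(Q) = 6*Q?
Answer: -63288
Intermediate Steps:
o(d) = -3 (o(d) = -3 + (d - d)/2 = -3 + (½)*0 = -3 + 0 = -3)
54*(-100 + (l(o(-1)) - 49)*(-47 + 63)) = 54*(-100 + (6*(-3) - 49)*(-47 + 63)) = 54*(-100 + (-18 - 49)*16) = 54*(-100 - 67*16) = 54*(-100 - 1072) = 54*(-1172) = -63288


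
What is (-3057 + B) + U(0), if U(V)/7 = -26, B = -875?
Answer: -4114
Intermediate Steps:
U(V) = -182 (U(V) = 7*(-26) = -182)
(-3057 + B) + U(0) = (-3057 - 875) - 182 = -3932 - 182 = -4114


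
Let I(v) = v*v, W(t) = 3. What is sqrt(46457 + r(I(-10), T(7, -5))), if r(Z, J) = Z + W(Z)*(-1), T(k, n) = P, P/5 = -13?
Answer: sqrt(46554) ≈ 215.76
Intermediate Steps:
I(v) = v**2
P = -65 (P = 5*(-13) = -65)
T(k, n) = -65
r(Z, J) = -3 + Z (r(Z, J) = Z + 3*(-1) = Z - 3 = -3 + Z)
sqrt(46457 + r(I(-10), T(7, -5))) = sqrt(46457 + (-3 + (-10)**2)) = sqrt(46457 + (-3 + 100)) = sqrt(46457 + 97) = sqrt(46554)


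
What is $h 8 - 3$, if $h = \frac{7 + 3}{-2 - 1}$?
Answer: $- \frac{89}{3} \approx -29.667$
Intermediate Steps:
$h = - \frac{10}{3}$ ($h = \frac{10}{-3} = 10 \left(- \frac{1}{3}\right) = - \frac{10}{3} \approx -3.3333$)
$h 8 - 3 = \left(- \frac{10}{3}\right) 8 - 3 = - \frac{80}{3} - 3 = - \frac{89}{3}$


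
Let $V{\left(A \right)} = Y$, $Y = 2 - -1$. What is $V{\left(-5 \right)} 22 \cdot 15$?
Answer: $990$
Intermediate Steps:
$Y = 3$ ($Y = 2 + 1 = 3$)
$V{\left(A \right)} = 3$
$V{\left(-5 \right)} 22 \cdot 15 = 3 \cdot 22 \cdot 15 = 66 \cdot 15 = 990$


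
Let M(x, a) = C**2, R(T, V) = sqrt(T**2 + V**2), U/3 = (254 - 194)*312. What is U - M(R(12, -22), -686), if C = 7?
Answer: 56111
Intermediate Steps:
U = 56160 (U = 3*((254 - 194)*312) = 3*(60*312) = 3*18720 = 56160)
M(x, a) = 49 (M(x, a) = 7**2 = 49)
U - M(R(12, -22), -686) = 56160 - 1*49 = 56160 - 49 = 56111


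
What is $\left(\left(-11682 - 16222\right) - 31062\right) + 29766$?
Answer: $-29200$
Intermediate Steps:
$\left(\left(-11682 - 16222\right) - 31062\right) + 29766 = \left(-27904 - 31062\right) + 29766 = -58966 + 29766 = -29200$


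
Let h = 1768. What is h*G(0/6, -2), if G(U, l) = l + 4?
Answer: 3536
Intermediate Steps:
G(U, l) = 4 + l
h*G(0/6, -2) = 1768*(4 - 2) = 1768*2 = 3536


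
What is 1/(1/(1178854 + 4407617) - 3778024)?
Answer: -5586471/21105821513303 ≈ -2.6469e-7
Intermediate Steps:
1/(1/(1178854 + 4407617) - 3778024) = 1/(1/5586471 - 3778024) = 1/(-21105821513303/5586471) = -5586471/21105821513303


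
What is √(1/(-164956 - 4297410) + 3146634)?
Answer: √62658011318626697738/4462366 ≈ 1773.9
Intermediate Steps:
√(1/(-164956 - 4297410) + 3146634) = √(1/(-4462366) + 3146634) = √(-1/4462366 + 3146634) = √(14041432576043/4462366) = √62658011318626697738/4462366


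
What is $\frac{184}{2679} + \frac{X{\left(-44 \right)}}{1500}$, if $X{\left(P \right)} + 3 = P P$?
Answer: $\frac{1818169}{1339500} \approx 1.3573$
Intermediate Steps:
$X{\left(P \right)} = -3 + P^{2}$ ($X{\left(P \right)} = -3 + P P = -3 + P^{2}$)
$\frac{184}{2679} + \frac{X{\left(-44 \right)}}{1500} = \frac{184}{2679} + \frac{-3 + \left(-44\right)^{2}}{1500} = 184 \cdot \frac{1}{2679} + \left(-3 + 1936\right) \frac{1}{1500} = \frac{184}{2679} + 1933 \cdot \frac{1}{1500} = \frac{184}{2679} + \frac{1933}{1500} = \frac{1818169}{1339500}$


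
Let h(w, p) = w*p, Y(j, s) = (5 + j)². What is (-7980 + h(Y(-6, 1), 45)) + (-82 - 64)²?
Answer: 13381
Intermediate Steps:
h(w, p) = p*w
(-7980 + h(Y(-6, 1), 45)) + (-82 - 64)² = (-7980 + 45*(5 - 6)²) + (-82 - 64)² = (-7980 + 45*(-1)²) + (-146)² = (-7980 + 45*1) + 21316 = (-7980 + 45) + 21316 = -7935 + 21316 = 13381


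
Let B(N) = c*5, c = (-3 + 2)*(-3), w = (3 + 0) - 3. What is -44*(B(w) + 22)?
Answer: -1628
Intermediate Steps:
w = 0 (w = 3 - 3 = 0)
c = 3 (c = -1*(-3) = 3)
B(N) = 15 (B(N) = 3*5 = 15)
-44*(B(w) + 22) = -44*(15 + 22) = -44*37 = -1628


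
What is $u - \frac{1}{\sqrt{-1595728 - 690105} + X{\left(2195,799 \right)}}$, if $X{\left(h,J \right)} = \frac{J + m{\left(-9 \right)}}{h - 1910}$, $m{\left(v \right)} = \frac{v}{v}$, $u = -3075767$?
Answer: $\frac{- 175318719 \sqrt{2285833} + 492122777 i}{- 160 i + 57 \sqrt{2285833}} \approx -3.0758 \cdot 10^{6} + 0.00066376 i$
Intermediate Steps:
$m{\left(v \right)} = 1$
$X{\left(h,J \right)} = \frac{1 + J}{-1910 + h}$ ($X{\left(h,J \right)} = \frac{J + 1}{h - 1910} = \frac{1 + J}{-1910 + h}$)
$u - \frac{1}{\sqrt{-1595728 - 690105} + X{\left(2195,799 \right)}} = -3075767 - \frac{1}{\sqrt{-1595728 - 690105} + \frac{1 + 799}{-1910 + 2195}} = -3075767 - \frac{1}{\sqrt{-2285833} + \frac{1}{285} \cdot 800} = -3075767 - \frac{1}{i \sqrt{2285833} + \frac{1}{285} \cdot 800} = -3075767 - \frac{1}{i \sqrt{2285833} + \frac{160}{57}} = -3075767 - \frac{1}{\frac{160}{57} + i \sqrt{2285833}}$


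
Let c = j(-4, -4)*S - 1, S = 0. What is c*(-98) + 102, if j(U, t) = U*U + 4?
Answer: 200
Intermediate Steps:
j(U, t) = 4 + U² (j(U, t) = U² + 4 = 4 + U²)
c = -1 (c = (4 + (-4)²)*0 - 1 = (4 + 16)*0 - 1 = 20*0 - 1 = 0 - 1 = -1)
c*(-98) + 102 = -1*(-98) + 102 = 98 + 102 = 200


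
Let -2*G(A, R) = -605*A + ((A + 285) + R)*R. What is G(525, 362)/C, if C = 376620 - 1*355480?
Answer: -106639/42280 ≈ -2.5222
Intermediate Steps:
C = 21140 (C = 376620 - 355480 = 21140)
G(A, R) = 605*A/2 - R*(285 + A + R)/2 (G(A, R) = -(-605*A + ((A + 285) + R)*R)/2 = -(-605*A + ((285 + A) + R)*R)/2 = -(-605*A + (285 + A + R)*R)/2 = -(-605*A + R*(285 + A + R))/2 = 605*A/2 - R*(285 + A + R)/2)
G(525, 362)/C = (-285/2*362 - 1/2*362**2 + (605/2)*525 - 1/2*525*362)/21140 = (-51585 - 1/2*131044 + 317625/2 - 95025)*(1/21140) = (-51585 - 65522 + 317625/2 - 95025)*(1/21140) = -106639/2*1/21140 = -106639/42280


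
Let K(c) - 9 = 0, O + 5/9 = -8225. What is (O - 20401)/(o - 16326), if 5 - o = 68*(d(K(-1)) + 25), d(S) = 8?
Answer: 257639/167085 ≈ 1.5420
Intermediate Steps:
O = -74030/9 (O = -5/9 - 8225 = -74030/9 ≈ -8225.6)
K(c) = 9 (K(c) = 9 + 0 = 9)
o = -2239 (o = 5 - 68*(8 + 25) = 5 - 68*33 = 5 - 1*2244 = 5 - 2244 = -2239)
(O - 20401)/(o - 16326) = (-74030/9 - 20401)/(-2239 - 16326) = -257639/9/(-18565) = -257639/9*(-1/18565) = 257639/167085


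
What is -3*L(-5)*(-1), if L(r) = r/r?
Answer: 3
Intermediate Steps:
L(r) = 1
-3*L(-5)*(-1) = -3*1*(-1) = -3*(-1) = 3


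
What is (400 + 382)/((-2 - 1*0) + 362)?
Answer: 391/180 ≈ 2.1722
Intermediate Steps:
(400 + 382)/((-2 - 1*0) + 362) = 782/((-2 + 0) + 362) = 782/(-2 + 362) = 782/360 = 782*(1/360) = 391/180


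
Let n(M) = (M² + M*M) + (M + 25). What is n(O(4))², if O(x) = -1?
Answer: 676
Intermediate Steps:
n(M) = 25 + M + 2*M² (n(M) = (M² + M²) + (25 + M) = 2*M² + (25 + M) = 25 + M + 2*M²)
n(O(4))² = (25 - 1 + 2*(-1)²)² = (25 - 1 + 2*1)² = (25 - 1 + 2)² = 26² = 676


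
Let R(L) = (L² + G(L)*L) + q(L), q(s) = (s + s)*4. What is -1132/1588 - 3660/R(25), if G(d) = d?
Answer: -186337/57565 ≈ -3.2370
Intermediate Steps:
q(s) = 8*s (q(s) = (2*s)*4 = 8*s)
R(L) = 2*L² + 8*L (R(L) = (L² + L*L) + 8*L = (L² + L²) + 8*L = 2*L² + 8*L)
-1132/1588 - 3660/R(25) = -1132/1588 - 3660*1/(50*(4 + 25)) = -1132*1/1588 - 3660/(2*25*29) = -283/397 - 3660/1450 = -283/397 - 3660*1/1450 = -283/397 - 366/145 = -186337/57565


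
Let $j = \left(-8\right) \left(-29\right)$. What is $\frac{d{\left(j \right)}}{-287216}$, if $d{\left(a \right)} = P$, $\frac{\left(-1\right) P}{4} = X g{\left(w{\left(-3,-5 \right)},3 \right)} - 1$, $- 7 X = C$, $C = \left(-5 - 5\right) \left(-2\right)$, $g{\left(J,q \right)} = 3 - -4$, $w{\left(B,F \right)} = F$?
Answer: $- \frac{21}{71804} \approx -0.00029246$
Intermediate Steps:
$j = 232$
$g{\left(J,q \right)} = 7$ ($g{\left(J,q \right)} = 3 + 4 = 7$)
$C = 20$ ($C = \left(-10\right) \left(-2\right) = 20$)
$X = - \frac{20}{7}$ ($X = \left(- \frac{1}{7}\right) 20 = - \frac{20}{7} \approx -2.8571$)
$P = 84$ ($P = - 4 \left(\left(- \frac{20}{7}\right) 7 - 1\right) = - 4 \left(-20 - 1\right) = \left(-4\right) \left(-21\right) = 84$)
$d{\left(a \right)} = 84$
$\frac{d{\left(j \right)}}{-287216} = \frac{84}{-287216} = 84 \left(- \frac{1}{287216}\right) = - \frac{21}{71804}$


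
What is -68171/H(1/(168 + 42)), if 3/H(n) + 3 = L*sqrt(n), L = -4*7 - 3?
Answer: 68171 + 2113301*sqrt(210)/630 ≈ 1.1678e+5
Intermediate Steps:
L = -31 (L = -28 - 3 = -31)
H(n) = 3/(-3 - 31*sqrt(n))
-68171/H(1/(168 + 42)) = -68171/((-3/(3 + 31*sqrt(1/(168 + 42))))) = -68171/((-3/(3 + 31*sqrt(1/210)))) = -68171/((-3/(3 + 31*(sqrt(210)/210)))) = -68171/((-3/(3 + 31*sqrt(210)/210))) = -68171*(-1 - 31*sqrt(210)/630) = -(-68171 - 2113301*sqrt(210)/630) = 68171 + 2113301*sqrt(210)/630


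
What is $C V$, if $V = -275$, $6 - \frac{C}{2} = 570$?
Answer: $310200$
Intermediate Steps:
$C = -1128$ ($C = 12 - 1140 = -1128$)
$C V = \left(-1128\right) \left(-275\right) = 310200$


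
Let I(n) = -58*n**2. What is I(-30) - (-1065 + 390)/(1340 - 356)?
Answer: -17121375/328 ≈ -52199.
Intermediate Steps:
I(-30) - (-1065 + 390)/(1340 - 356) = -58*(-30)**2 - (-1065 + 390)/(1340 - 356) = -58*900 - (-675)/984 = -52200 - (-675)/984 = -52200 - 1*(-225/328) = -52200 + 225/328 = -17121375/328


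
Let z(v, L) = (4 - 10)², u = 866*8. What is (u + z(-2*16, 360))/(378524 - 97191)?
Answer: 6964/281333 ≈ 0.024754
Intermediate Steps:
u = 6928
z(v, L) = 36 (z(v, L) = (-6)² = 36)
(u + z(-2*16, 360))/(378524 - 97191) = (6928 + 36)/(378524 - 97191) = 6964/281333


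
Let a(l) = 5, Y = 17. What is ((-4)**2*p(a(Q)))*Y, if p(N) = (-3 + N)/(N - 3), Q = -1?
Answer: 272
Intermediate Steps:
p(N) = 1 (p(N) = (-3 + N)/(-3 + N) = 1)
((-4)**2*p(a(Q)))*Y = ((-4)**2*1)*17 = (16*1)*17 = 16*17 = 272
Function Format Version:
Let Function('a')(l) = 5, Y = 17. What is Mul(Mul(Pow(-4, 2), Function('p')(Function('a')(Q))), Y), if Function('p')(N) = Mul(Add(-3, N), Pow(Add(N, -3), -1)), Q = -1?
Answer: 272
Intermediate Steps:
Function('p')(N) = 1 (Function('p')(N) = Mul(Add(-3, N), Pow(Add(-3, N), -1)) = 1)
Mul(Mul(Pow(-4, 2), Function('p')(Function('a')(Q))), Y) = Mul(Mul(Pow(-4, 2), 1), 17) = Mul(Mul(16, 1), 17) = Mul(16, 17) = 272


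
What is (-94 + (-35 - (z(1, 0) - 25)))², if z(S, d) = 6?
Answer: 12100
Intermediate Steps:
(-94 + (-35 - (z(1, 0) - 25)))² = (-94 + (-35 - (6 - 25)))² = (-94 + (-35 - 1*(-19)))² = (-94 + (-35 + 19))² = (-94 - 16)² = (-110)² = 12100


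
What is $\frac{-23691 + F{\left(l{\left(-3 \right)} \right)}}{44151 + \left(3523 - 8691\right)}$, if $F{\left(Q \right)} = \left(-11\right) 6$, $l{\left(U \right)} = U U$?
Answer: $- \frac{23757}{38983} \approx -0.60942$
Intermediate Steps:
$l{\left(U \right)} = U^{2}$
$F{\left(Q \right)} = -66$
$\frac{-23691 + F{\left(l{\left(-3 \right)} \right)}}{44151 + \left(3523 - 8691\right)} = \frac{-23691 - 66}{44151 + \left(3523 - 8691\right)} = - \frac{23757}{44151 - 5168} = - \frac{23757}{38983}$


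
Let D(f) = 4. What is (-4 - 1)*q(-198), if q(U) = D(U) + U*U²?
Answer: 38811940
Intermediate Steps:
q(U) = 4 + U³ (q(U) = 4 + U*U² = 4 + U³)
(-4 - 1)*q(-198) = (-4 - 1)*(4 + (-198)³) = -5*(4 - 7762392) = -5*(-7762388) = 38811940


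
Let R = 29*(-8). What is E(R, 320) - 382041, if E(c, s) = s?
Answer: -381721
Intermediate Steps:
R = -232
E(R, 320) - 382041 = 320 - 382041 = -381721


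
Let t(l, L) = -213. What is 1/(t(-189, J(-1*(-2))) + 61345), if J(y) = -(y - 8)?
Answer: 1/61132 ≈ 1.6358e-5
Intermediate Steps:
J(y) = 8 - y (J(y) = -(-8 + y) = 8 - y)
1/(t(-189, J(-1*(-2))) + 61345) = 1/(-213 + 61345) = 1/61132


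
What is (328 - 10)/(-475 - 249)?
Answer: -159/362 ≈ -0.43923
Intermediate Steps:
(328 - 10)/(-475 - 249) = 318/(-724) = 318*(-1/724) = -159/362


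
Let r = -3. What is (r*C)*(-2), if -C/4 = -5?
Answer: 120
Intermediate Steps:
C = 20 (C = -4*(-5) = 20)
(r*C)*(-2) = -3*20*(-2) = -60*(-2) = 120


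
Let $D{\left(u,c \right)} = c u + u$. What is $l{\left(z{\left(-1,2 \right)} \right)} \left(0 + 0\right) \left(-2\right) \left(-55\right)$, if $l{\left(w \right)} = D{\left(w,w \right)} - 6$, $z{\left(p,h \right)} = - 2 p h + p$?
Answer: $0$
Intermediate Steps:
$D{\left(u,c \right)} = u + c u$
$z{\left(p,h \right)} = p - 2 h p$ ($z{\left(p,h \right)} = - 2 h p + p = p - 2 h p$)
$l{\left(w \right)} = -6 + w \left(1 + w\right)$ ($l{\left(w \right)} = w \left(1 + w\right) - 6 = -6 + w \left(1 + w\right)$)
$l{\left(z{\left(-1,2 \right)} \right)} \left(0 + 0\right) \left(-2\right) \left(-55\right) = \left(-6 + - (1 - 4) \left(1 - \left(1 - 4\right)\right)\right) \left(0 + 0\right) \left(-2\right) \left(-55\right) = \left(-6 + - (1 - 4) \left(1 - \left(1 - 4\right)\right)\right) 0 \left(-2\right) \left(-55\right) = \left(-6 + \left(-1\right) \left(-3\right) \left(1 - -3\right)\right) 0 \left(-55\right) = \left(-6 + 3 \left(1 + 3\right)\right) 0 \left(-55\right) = \left(-6 + 3 \cdot 4\right) 0 \left(-55\right) = \left(-6 + 12\right) 0 \left(-55\right) = 6 \cdot 0 \left(-55\right) = 0 \left(-55\right) = 0$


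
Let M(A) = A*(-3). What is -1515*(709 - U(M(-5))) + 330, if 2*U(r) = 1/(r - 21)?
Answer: -4295725/4 ≈ -1.0739e+6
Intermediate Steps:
M(A) = -3*A
U(r) = 1/(2*(-21 + r)) (U(r) = 1/(2*(r - 21)) = 1/(2*(-21 + r)))
-1515*(709 - U(M(-5))) + 330 = -1515*(709 - 1/(2*(-21 - 3*(-5)))) + 330 = -1515*(709 - 1/(2*(-21 + 15))) + 330 = -1515*(709 - 1/(2*(-6))) + 330 = -1515*(709 - (-1)/(2*6)) + 330 = -1515*(709 - 1*(-1/12)) + 330 = -1515*(709 + 1/12) + 330 = -1515*8509/12 + 330 = -4297045/4 + 330 = -4295725/4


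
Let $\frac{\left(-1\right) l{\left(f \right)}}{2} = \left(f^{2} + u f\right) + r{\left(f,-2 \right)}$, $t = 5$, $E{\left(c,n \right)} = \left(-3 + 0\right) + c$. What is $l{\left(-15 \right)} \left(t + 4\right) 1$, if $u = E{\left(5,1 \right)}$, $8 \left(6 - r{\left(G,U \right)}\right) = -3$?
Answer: $- \frac{14499}{4} \approx -3624.8$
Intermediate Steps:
$r{\left(G,U \right)} = \frac{51}{8}$ ($r{\left(G,U \right)} = 6 - - \frac{3}{8} = 6 + \frac{3}{8} = \frac{51}{8}$)
$E{\left(c,n \right)} = -3 + c$
$u = 2$ ($u = -3 + 5 = 2$)
$l{\left(f \right)} = - \frac{51}{4} - 4 f - 2 f^{2}$ ($l{\left(f \right)} = - 2 \left(\left(f^{2} + 2 f\right) + \frac{51}{8}\right) = - 2 \left(\frac{51}{8} + f^{2} + 2 f\right) = - \frac{51}{4} - 4 f - 2 f^{2}$)
$l{\left(-15 \right)} \left(t + 4\right) 1 = \left(- \frac{51}{4} - -60 - 2 \left(-15\right)^{2}\right) \left(5 + 4\right) 1 = \left(- \frac{51}{4} + 60 - 450\right) 9 \cdot 1 = \left(- \frac{51}{4} + 60 - 450\right) 9 = \left(- \frac{1611}{4}\right) 9 = - \frac{14499}{4}$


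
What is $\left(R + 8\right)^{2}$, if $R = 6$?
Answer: $196$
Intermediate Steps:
$\left(R + 8\right)^{2} = \left(6 + 8\right)^{2} = 14^{2} = 196$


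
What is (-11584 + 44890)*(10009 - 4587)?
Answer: 180585132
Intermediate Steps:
(-11584 + 44890)*(10009 - 4587) = 33306*5422 = 180585132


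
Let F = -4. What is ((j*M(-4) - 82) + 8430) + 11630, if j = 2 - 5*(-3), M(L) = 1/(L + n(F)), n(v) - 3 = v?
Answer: 99873/5 ≈ 19975.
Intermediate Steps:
n(v) = 3 + v
M(L) = 1/(-1 + L) (M(L) = 1/(L + (3 - 4)) = 1/(L - 1) = 1/(-1 + L))
j = 17 (j = 2 + 15 = 17)
((j*M(-4) - 82) + 8430) + 11630 = ((17/(-1 - 4) - 82) + 8430) + 11630 = ((17/(-5) - 82) + 8430) + 11630 = ((17*(-1/5) - 82) + 8430) + 11630 = ((-17/5 - 82) + 8430) + 11630 = (-427/5 + 8430) + 11630 = 41723/5 + 11630 = 99873/5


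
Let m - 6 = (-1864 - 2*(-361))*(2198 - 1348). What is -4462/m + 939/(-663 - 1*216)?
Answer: -151259928/142206671 ≈ -1.0637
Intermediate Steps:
m = -970694 (m = 6 + (-1864 - 2*(-361))*(2198 - 1348) = 6 + (-1864 + 722)*850 = 6 - 1142*850 = 6 - 970700 = -970694)
-4462/m + 939/(-663 - 1*216) = -4462/(-970694) + 939/(-663 - 1*216) = -4462*(-1/970694) + 939/(-663 - 216) = 2231/485347 + 939/(-879) = 2231/485347 + 939*(-1/879) = 2231/485347 - 313/293 = -151259928/142206671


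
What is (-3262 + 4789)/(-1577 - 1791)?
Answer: -1527/3368 ≈ -0.45338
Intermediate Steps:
(-3262 + 4789)/(-1577 - 1791) = 1527/(-3368) = 1527*(-1/3368) = -1527/3368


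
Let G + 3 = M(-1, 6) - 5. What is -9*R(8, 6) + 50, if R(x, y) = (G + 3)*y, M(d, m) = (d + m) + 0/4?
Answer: 50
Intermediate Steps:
M(d, m) = d + m (M(d, m) = (d + m) + 0*(¼) = (d + m) + 0 = d + m)
G = -3 (G = -3 + ((-1 + 6) - 5) = -3 + (5 - 5) = -3 + 0 = -3)
R(x, y) = 0 (R(x, y) = (-3 + 3)*y = 0*y = 0)
-9*R(8, 6) + 50 = -9*0 + 50 = 0 + 50 = 50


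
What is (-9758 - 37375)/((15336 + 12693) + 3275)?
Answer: -47133/31304 ≈ -1.5057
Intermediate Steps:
(-9758 - 37375)/((15336 + 12693) + 3275) = -47133/(28029 + 3275) = -47133/31304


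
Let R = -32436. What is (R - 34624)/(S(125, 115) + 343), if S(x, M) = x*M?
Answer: -33530/7359 ≈ -4.5563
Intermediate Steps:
S(x, M) = M*x
(R - 34624)/(S(125, 115) + 343) = (-32436 - 34624)/(115*125 + 343) = -67060/(14375 + 343) = -67060/14718 = -67060*1/14718 = -33530/7359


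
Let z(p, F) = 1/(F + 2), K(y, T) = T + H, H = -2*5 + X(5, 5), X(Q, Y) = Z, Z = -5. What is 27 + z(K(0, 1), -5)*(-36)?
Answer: 39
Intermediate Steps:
X(Q, Y) = -5
H = -15 (H = -2*5 - 5 = -10 - 5 = -15)
K(y, T) = -15 + T (K(y, T) = T - 15 = -15 + T)
z(p, F) = 1/(2 + F)
27 + z(K(0, 1), -5)*(-36) = 27 - 36/(2 - 5) = 27 - 36/(-3) = 27 - ⅓*(-36) = 27 + 12 = 39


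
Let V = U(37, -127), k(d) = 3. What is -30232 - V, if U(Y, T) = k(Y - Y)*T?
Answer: -29851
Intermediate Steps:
U(Y, T) = 3*T
V = -381 (V = 3*(-127) = -381)
-30232 - V = -30232 - 1*(-381) = -30232 + 381 = -29851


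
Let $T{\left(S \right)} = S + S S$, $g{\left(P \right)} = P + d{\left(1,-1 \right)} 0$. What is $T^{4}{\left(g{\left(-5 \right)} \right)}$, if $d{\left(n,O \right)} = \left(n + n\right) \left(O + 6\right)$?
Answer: $160000$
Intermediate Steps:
$d{\left(n,O \right)} = 2 n \left(6 + O\right)$
$g{\left(P \right)} = P$ ($g{\left(P \right)} = P + 2 \cdot 1 \left(6 - 1\right) 0 = P + 2 \cdot 1 \cdot 5 \cdot 0 = P + 10 \cdot 0 = P + 0 = P$)
$T{\left(S \right)} = S + S^{2}$
$T^{4}{\left(g{\left(-5 \right)} \right)} = \left(- 5 \left(1 - 5\right)\right)^{4} = \left(\left(-5\right) \left(-4\right)\right)^{4} = 20^{4} = 160000$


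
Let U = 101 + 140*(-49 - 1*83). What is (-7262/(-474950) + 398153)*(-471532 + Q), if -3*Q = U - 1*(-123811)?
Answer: -47906918714654856/237475 ≈ -2.0173e+11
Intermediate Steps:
U = -18379 (U = 101 + 140*(-49 - 83) = 101 + 140*(-132) = 101 - 18480 = -18379)
Q = -35144 (Q = -(-18379 - 1*(-123811))/3 = -(-18379 + 123811)/3 = -⅓*105432 = -35144)
(-7262/(-474950) + 398153)*(-471532 + Q) = (-7262/(-474950) + 398153)*(-471532 - 35144) = (-7262*(-1/474950) + 398153)*(-506676) = (3631/237475 + 398153)*(-506676) = (94551387306/237475)*(-506676) = -47906918714654856/237475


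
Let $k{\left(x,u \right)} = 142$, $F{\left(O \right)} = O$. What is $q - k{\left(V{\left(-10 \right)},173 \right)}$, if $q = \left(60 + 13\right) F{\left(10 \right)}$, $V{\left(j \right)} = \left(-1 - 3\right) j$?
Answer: $588$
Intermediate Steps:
$V{\left(j \right)} = - 4 j$
$q = 730$ ($q = \left(60 + 13\right) 10 = 73 \cdot 10 = 730$)
$q - k{\left(V{\left(-10 \right)},173 \right)} = 730 - 142 = 588$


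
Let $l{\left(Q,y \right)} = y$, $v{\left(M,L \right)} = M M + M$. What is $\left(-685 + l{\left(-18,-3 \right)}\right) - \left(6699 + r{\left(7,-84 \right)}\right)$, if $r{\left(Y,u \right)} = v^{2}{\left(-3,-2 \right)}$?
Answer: $-7423$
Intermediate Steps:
$v{\left(M,L \right)} = M + M^{2}$ ($v{\left(M,L \right)} = M^{2} + M = M + M^{2}$)
$r{\left(Y,u \right)} = 36$ ($r{\left(Y,u \right)} = \left(- 3 \left(1 - 3\right)\right)^{2} = \left(\left(-3\right) \left(-2\right)\right)^{2} = 6^{2} = 36$)
$\left(-685 + l{\left(-18,-3 \right)}\right) - \left(6699 + r{\left(7,-84 \right)}\right) = \left(-685 - 3\right) - 6735 = -688 - 6735 = -7423$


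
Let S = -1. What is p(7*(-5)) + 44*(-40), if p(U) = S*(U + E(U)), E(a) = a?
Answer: -1690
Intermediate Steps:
p(U) = -2*U (p(U) = -(U + U) = -2*U)
p(7*(-5)) + 44*(-40) = -14*(-5) + 44*(-40) = -2*(-35) - 1760 = 70 - 1760 = -1690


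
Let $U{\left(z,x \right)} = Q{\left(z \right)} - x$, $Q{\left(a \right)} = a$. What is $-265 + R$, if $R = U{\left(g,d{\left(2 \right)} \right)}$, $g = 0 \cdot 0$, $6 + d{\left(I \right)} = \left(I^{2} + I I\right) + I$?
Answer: $-269$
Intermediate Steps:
$d{\left(I \right)} = -6 + I + 2 I^{2}$ ($d{\left(I \right)} = -6 + \left(\left(I^{2} + I I\right) + I\right) = -6 + \left(\left(I^{2} + I^{2}\right) + I\right) = -6 + \left(2 I^{2} + I\right) = -6 + \left(I + 2 I^{2}\right) = -6 + I + 2 I^{2}$)
$g = 0$
$U{\left(z,x \right)} = z - x$
$R = -4$ ($R = 0 - \left(-6 + 2 + 2 \cdot 2^{2}\right) = 0 - \left(-6 + 2 + 2 \cdot 4\right) = 0 - \left(-6 + 2 + 8\right) = 0 - 4 = -4$)
$-265 + R = -265 - 4 = -269$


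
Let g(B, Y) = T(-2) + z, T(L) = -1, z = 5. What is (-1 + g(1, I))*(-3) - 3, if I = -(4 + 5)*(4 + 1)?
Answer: -12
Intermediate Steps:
I = -45 (I = -9*5 = -1*45 = -45)
g(B, Y) = 4 (g(B, Y) = -1 + 5 = 4)
(-1 + g(1, I))*(-3) - 3 = (-1 + 4)*(-3) - 3 = 3*(-3) - 3 = -9 - 3 = -12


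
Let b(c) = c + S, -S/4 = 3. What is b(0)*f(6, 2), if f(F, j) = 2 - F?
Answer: 48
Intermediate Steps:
S = -12 (S = -4*3 = -12)
b(c) = -12 + c (b(c) = c - 12 = -12 + c)
b(0)*f(6, 2) = (-12 + 0)*(2 - 1*6) = -12*(2 - 6) = -12*(-4) = 48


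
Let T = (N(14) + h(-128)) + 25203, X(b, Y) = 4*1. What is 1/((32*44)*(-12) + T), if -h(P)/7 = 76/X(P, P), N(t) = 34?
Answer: 1/8208 ≈ 0.00012183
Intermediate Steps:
X(b, Y) = 4
h(P) = -133 (h(P) = -532/4 = -7*19 = -133)
T = 25104 (T = (34 - 133) + 25203 = -99 + 25203 = 25104)
1/((32*44)*(-12) + T) = 1/((32*44)*(-12) + 25104) = 1/(1408*(-12) + 25104) = 1/(-16896 + 25104) = 1/8208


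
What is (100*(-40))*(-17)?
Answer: 68000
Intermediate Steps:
(100*(-40))*(-17) = -4000*(-17) = 68000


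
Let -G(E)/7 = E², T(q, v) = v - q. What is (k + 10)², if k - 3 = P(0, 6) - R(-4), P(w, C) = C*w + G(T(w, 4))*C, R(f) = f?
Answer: 429025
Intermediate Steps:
G(E) = -7*E²
P(w, C) = C*w - 7*C*(4 - w)² (P(w, C) = C*w + (-7*(4 - w)²)*C = C*w - 7*C*(4 - w)²)
k = -665 (k = 3 + (6*(0 - 7*(-4 + 0)²) - 1*(-4)) = 3 + (6*(0 - 7*(-4)²) + 4) = 3 + (6*(0 - 7*16) + 4) = 3 + (6*(0 - 112) + 4) = 3 + (6*(-112) + 4) = 3 + (-672 + 4) = 3 - 668 = -665)
(k + 10)² = (-665 + 10)² = (-655)² = 429025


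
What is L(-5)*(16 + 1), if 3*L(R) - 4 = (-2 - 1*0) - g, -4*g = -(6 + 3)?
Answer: -17/12 ≈ -1.4167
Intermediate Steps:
g = 9/4 (g = -(-1)*(6 + 3)/4 = -(-1)*9/4 = -¼*(-9) = 9/4 ≈ 2.2500)
L(R) = -1/12 (L(R) = 4/3 + ((-2 - 1*0) - 1*9/4)/3 = 4/3 + ((-2 + 0) - 9/4)/3 = 4/3 + (-2 - 9/4)/3 = 4/3 + (⅓)*(-17/4) = 4/3 - 17/12 = -1/12)
L(-5)*(16 + 1) = -(16 + 1)/12 = -1/12*17 = -17/12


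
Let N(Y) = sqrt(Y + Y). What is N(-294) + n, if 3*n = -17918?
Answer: -17918/3 + 14*I*sqrt(3) ≈ -5972.7 + 24.249*I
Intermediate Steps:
n = -17918/3 (n = (1/3)*(-17918) = -17918/3 ≈ -5972.7)
N(Y) = sqrt(2)*sqrt(Y) (N(Y) = sqrt(2*Y) = sqrt(2)*sqrt(Y))
N(-294) + n = sqrt(2)*sqrt(-294) - 17918/3 = sqrt(2)*(7*I*sqrt(6)) - 17918/3 = 14*I*sqrt(3) - 17918/3 = -17918/3 + 14*I*sqrt(3)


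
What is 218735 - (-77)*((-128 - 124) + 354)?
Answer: 226589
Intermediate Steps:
218735 - (-77)*((-128 - 124) + 354) = 218735 - (-77)*(-252 + 354) = 218735 - (-77)*102 = 218735 - 1*(-7854) = 218735 + 7854 = 226589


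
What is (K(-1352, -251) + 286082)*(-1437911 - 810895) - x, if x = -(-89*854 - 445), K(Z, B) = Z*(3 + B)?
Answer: -1397358651119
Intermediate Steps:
x = 76451 (x = -(-76006 - 445) = -1*(-76451) = 76451)
(K(-1352, -251) + 286082)*(-1437911 - 810895) - x = (-1352*(3 - 251) + 286082)*(-1437911 - 810895) - 1*76451 = (-1352*(-248) + 286082)*(-2248806) - 76451 = (335296 + 286082)*(-2248806) - 76451 = 621378*(-2248806) - 76451 = -1397358574668 - 76451 = -1397358651119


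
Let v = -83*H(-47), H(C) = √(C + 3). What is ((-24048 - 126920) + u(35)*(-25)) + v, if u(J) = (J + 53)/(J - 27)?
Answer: -151243 - 166*I*√11 ≈ -1.5124e+5 - 550.56*I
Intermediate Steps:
u(J) = (53 + J)/(-27 + J)
H(C) = √(3 + C)
v = -166*I*√11 (v = -83*√(3 - 47) = -166*I*√11 ≈ -550.56*I)
((-24048 - 126920) + u(35)*(-25)) + v = ((-24048 - 126920) + ((53 + 35)/(-27 + 35))*(-25)) - 166*I*√11 = (-150968 + (88/8)*(-25)) - 166*I*√11 = (-150968 + ((⅛)*88)*(-25)) - 166*I*√11 = (-150968 + 11*(-25)) - 166*I*√11 = (-150968 - 275) - 166*I*√11 = -151243 - 166*I*√11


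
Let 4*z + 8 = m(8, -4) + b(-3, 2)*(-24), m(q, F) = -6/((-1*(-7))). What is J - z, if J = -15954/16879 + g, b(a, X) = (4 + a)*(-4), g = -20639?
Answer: -4882490985/236306 ≈ -20662.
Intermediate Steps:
b(a, X) = -16 - 4*a
m(q, F) = -6/7
z = 305/14 (z = -2 + (-6/7 + (-16 - 4*(-3))*(-24))/4 = -2 + (-6/7 + (-16 + 12)*(-24))/4 = -2 + (-6/7 - 4*(-24))/4 = -2 + (-6/7 + 96)/4 = -2 + (¼)*(666/7) = -2 + 333/14 = 305/14 ≈ 21.786)
J = -348381635/16879 (J = -15954/16879 - 20639 = -348381635/16879 ≈ -20640.)
J - z = -348381635/16879 - 1*305/14 = -348381635/16879 - 305/14 = -4882490985/236306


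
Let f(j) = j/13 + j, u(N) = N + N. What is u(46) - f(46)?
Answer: 552/13 ≈ 42.462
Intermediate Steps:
u(N) = 2*N
f(j) = 14*j/13 (f(j) = j/13 + j = 14*j/13)
u(46) - f(46) = 2*46 - 14*46/13 = 92 - 1*644/13 = 92 - 644/13 = 552/13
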